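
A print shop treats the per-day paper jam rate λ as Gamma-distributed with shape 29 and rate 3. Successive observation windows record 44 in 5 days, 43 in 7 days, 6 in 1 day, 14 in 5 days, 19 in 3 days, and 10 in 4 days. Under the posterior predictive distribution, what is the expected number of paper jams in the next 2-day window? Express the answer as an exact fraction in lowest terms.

Total count: 44 + 43 + 6 + 14 + 19 + 10 = 136.
Total exposure: 5 + 7 + 1 + 5 + 3 + 4 = 25 days.
Conjugate update: add total count to the shape and total exposure to the rate, giving Gamma(165, 28).
Predictive mean over a 2-day window = T·E[λ|data] = 2·165/28 = 165/14.

165/14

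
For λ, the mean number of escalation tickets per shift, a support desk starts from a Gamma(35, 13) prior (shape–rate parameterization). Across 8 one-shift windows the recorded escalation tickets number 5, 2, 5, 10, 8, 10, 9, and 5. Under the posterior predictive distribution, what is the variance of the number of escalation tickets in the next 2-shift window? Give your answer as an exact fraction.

4094/441

Total count: 5 + 2 + 5 + 10 + 8 + 10 + 9 + 5 = 54.
Total exposure: 8 shifts.
Gamma(α, β) with Poisson data over total exposure Σt gives posterior Gamma(α+Σx, β+Σt) = Gamma(89, 21).
The posterior predictive for a window of length T is Negative Binomial with variance T·α'·(β'+T)/β'² = 2·89·23/441 = 4094/441.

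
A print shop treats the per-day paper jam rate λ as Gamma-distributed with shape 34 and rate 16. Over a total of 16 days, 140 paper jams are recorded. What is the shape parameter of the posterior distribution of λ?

174

Total count 140 over total exposure 16 days.
Posterior: α' = 34 + 140 = 174, β' = 16 + 16 = 32.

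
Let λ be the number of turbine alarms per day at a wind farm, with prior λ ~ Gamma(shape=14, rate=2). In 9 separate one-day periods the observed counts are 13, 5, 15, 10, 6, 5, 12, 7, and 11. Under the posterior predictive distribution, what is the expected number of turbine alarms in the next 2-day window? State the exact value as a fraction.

Total count: 13 + 5 + 15 + 10 + 6 + 5 + 12 + 7 + 11 = 84.
Total exposure: 9 days.
Posterior: α' = 14 + 84 = 98, β' = 2 + 9 = 11.
Predictive mean over a 2-day window = T·E[λ|data] = 2·98/11 = 196/11.

196/11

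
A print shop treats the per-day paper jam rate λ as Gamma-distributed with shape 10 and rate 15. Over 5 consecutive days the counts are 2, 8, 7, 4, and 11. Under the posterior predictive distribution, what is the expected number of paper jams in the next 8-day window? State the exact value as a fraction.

Total count: 2 + 8 + 7 + 4 + 11 = 32.
Total exposure: 5 days.
The Gamma prior is conjugate for the Poisson rate, so λ | data ~ Gamma(10+32, 15+5) = Gamma(42, 20).
Predictive mean over an 8-day window = T·E[λ|data] = 8·42/20 = 84/5.

84/5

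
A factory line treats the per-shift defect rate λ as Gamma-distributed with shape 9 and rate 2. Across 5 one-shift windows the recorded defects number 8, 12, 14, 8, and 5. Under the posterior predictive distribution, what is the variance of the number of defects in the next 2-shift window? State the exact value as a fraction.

Total count: 8 + 12 + 14 + 8 + 5 = 47.
Total exposure: 5 shifts.
By Gamma–Poisson conjugacy, the posterior is Gamma(α + Σx, β + Σt) = Gamma(9 + 47, 2 + 5) = Gamma(56, 7).
The posterior predictive for a window of length T is Negative Binomial with variance T·α'·(β'+T)/β'² = 2·56·9/49 = 144/7.

144/7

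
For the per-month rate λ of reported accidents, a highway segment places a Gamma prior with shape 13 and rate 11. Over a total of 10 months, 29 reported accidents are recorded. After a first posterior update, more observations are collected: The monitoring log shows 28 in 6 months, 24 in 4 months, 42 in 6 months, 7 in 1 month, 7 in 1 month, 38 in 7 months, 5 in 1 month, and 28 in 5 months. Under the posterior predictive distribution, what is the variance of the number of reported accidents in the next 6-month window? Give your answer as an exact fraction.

Total count 29 over total exposure 10 months.
After the first batch: Gamma(13 + 29, 11 + 10) = Gamma(42, 21).
Total count: 28 + 24 + 42 + 7 + 7 + 38 + 5 + 28 = 179.
Total exposure: 6 + 4 + 6 + 1 + 1 + 7 + 1 + 5 = 31 months.
After the second batch: Gamma(42 + 179, 21 + 31) = Gamma(221, 52).
The posterior predictive for a window of length T is Negative Binomial with variance T·α'·(β'+T)/β'² = 6·221·58/2704 = 1479/52.

1479/52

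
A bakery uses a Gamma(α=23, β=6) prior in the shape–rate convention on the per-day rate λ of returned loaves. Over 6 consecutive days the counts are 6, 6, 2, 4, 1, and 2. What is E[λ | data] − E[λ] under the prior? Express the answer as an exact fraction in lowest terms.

Total count: 6 + 6 + 2 + 4 + 1 + 2 = 21.
Total exposure: 6 days.
By Gamma–Poisson conjugacy, the posterior is Gamma(α + Σx, β + Σt) = Gamma(23 + 21, 6 + 6) = Gamma(44, 12).
Posterior mean = 44/12 = 11/3; prior mean = 23/6 = 23/6. Difference = 11/3 − 23/6 = -1/6.

-1/6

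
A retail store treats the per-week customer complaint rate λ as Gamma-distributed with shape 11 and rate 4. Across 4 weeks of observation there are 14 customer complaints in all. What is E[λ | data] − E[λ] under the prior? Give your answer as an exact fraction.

Total count 14 over total exposure 4 weeks.
Conjugate update: add total count to the shape and total exposure to the rate, giving Gamma(25, 8).
Posterior mean = 25/8 = 25/8; prior mean = 11/4 = 11/4. Difference = 25/8 − 11/4 = 3/8.

3/8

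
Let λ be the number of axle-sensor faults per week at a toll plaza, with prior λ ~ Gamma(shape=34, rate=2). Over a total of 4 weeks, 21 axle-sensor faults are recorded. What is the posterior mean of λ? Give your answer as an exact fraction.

Total count 21 over total exposure 4 weeks.
Posterior: α' = 34 + 21 = 55, β' = 2 + 4 = 6.
Posterior mean = α'/β' = 55/6.

55/6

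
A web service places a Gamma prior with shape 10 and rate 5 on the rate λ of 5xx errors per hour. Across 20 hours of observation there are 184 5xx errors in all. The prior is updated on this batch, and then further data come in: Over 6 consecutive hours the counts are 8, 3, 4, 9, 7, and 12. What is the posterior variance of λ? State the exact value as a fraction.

237/961

Total count 184 over total exposure 20 hours.
After the first batch: Gamma(10 + 184, 5 + 20) = Gamma(194, 25).
Total count: 8 + 3 + 4 + 9 + 7 + 12 = 43.
Total exposure: 6 hours.
After the second batch: Gamma(194 + 43, 25 + 6) = Gamma(237, 31).
Posterior variance = α'/β'² = 237/961.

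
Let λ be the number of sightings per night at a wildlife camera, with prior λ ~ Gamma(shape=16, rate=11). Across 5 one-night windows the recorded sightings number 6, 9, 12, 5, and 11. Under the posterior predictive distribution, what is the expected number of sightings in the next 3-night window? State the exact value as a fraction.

Total count: 6 + 9 + 12 + 5 + 11 = 43.
Total exposure: 5 nights.
Conjugate update: add total count to the shape and total exposure to the rate, giving Gamma(59, 16).
Predictive mean over a 3-night window = T·E[λ|data] = 3·59/16 = 177/16.

177/16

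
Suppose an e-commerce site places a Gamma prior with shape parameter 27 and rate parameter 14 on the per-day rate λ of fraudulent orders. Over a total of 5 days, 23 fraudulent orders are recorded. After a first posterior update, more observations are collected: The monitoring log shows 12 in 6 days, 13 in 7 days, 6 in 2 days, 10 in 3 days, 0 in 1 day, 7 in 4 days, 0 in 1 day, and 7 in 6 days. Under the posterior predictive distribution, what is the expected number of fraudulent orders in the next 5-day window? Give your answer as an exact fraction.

75/7

Total count 23 over total exposure 5 days.
After the first batch: Gamma(27 + 23, 14 + 5) = Gamma(50, 19).
Total count: 12 + 13 + 6 + 10 + 0 + 7 + 0 + 7 = 55.
Total exposure: 6 + 7 + 2 + 3 + 1 + 4 + 1 + 6 = 30 days.
After the second batch: Gamma(50 + 55, 19 + 30) = Gamma(105, 49).
Predictive mean over a 5-day window = T·E[λ|data] = 5·105/49 = 75/7.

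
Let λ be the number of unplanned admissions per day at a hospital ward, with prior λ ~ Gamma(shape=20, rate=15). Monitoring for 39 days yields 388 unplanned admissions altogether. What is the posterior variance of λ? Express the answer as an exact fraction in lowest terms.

34/243

Total count 388 over total exposure 39 days.
Conjugate update: add total count to the shape and total exposure to the rate, giving Gamma(408, 54).
Posterior variance = α'/β'² = 408/2916 = 34/243.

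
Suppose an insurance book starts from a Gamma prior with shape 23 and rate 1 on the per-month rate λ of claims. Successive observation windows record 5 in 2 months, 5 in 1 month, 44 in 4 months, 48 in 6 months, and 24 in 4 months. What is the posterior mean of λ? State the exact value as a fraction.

149/18

Total count: 5 + 5 + 44 + 48 + 24 = 126.
Total exposure: 2 + 1 + 4 + 6 + 4 = 17 months.
By Gamma–Poisson conjugacy, the posterior is Gamma(α + Σx, β + Σt) = Gamma(23 + 126, 1 + 17) = Gamma(149, 18).
Posterior mean = α'/β' = 149/18.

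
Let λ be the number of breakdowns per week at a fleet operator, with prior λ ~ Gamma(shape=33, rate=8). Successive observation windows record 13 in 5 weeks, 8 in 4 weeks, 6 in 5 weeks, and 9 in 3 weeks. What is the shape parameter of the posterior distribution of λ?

69

Total count: 13 + 8 + 6 + 9 = 36.
Total exposure: 5 + 4 + 5 + 3 = 17 weeks.
The Gamma prior is conjugate for the Poisson rate, so λ | data ~ Gamma(33+36, 8+17) = Gamma(69, 25).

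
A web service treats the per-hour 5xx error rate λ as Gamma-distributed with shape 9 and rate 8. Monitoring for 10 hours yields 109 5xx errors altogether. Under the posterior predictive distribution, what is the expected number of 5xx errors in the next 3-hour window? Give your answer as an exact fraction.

59/3

Total count 109 over total exposure 10 hours.
The Gamma prior is conjugate for the Poisson rate, so λ | data ~ Gamma(9+109, 8+10) = Gamma(118, 18).
Predictive mean over a 3-hour window = T·E[λ|data] = 3·118/18 = 59/3.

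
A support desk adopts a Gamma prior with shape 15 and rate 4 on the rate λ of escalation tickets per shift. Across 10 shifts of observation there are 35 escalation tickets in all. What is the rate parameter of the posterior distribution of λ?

14

Total count 35 over total exposure 10 shifts.
By Gamma–Poisson conjugacy, the posterior is Gamma(α + Σx, β + Σt) = Gamma(15 + 35, 4 + 10) = Gamma(50, 14).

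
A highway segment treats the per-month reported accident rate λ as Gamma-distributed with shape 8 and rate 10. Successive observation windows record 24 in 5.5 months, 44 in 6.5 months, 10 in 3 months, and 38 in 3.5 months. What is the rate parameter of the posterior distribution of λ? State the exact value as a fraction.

57/2

Total count: 24 + 44 + 10 + 38 = 116.
Total exposure: 5.5 + 6.5 + 3 + 3.5 = 18.5 months.
The Gamma prior is conjugate for the Poisson rate, so λ | data ~ Gamma(8+116, 10+18.5) = Gamma(124, 57/2).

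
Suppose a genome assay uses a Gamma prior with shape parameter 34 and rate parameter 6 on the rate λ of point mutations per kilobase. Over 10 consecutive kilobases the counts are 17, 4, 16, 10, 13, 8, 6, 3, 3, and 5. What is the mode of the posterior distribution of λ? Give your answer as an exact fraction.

59/8

Total count: 17 + 4 + 16 + 10 + 13 + 8 + 6 + 3 + 3 + 5 = 85.
Total exposure: 10 kilobases.
The Gamma prior is conjugate for the Poisson rate, so λ | data ~ Gamma(34+85, 6+10) = Gamma(119, 16).
Posterior mode = (α'−1)/β' = 118/16 = 59/8.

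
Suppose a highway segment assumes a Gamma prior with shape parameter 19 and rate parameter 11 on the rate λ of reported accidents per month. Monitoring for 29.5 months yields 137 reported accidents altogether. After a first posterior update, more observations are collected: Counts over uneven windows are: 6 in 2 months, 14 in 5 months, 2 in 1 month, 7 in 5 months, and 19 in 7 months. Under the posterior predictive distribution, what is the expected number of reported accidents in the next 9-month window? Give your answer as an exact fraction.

3672/121

Total count 137 over total exposure 29.5 months.
After the first batch: Gamma(19 + 137, 11 + 29.5) = Gamma(156, 81/2).
Total count: 6 + 14 + 2 + 7 + 19 = 48.
Total exposure: 2 + 5 + 1 + 5 + 7 = 20 months.
After the second batch: Gamma(156 + 48, 81/2 + 20) = Gamma(204, 121/2).
Predictive mean over a 9-month window = T·E[λ|data] = 9·204/(121/2) = 3672/121.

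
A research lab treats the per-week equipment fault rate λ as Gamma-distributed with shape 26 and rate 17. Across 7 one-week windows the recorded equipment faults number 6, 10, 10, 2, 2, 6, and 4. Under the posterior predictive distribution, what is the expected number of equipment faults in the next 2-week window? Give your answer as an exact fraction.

11/2

Total count: 6 + 10 + 10 + 2 + 2 + 6 + 4 = 40.
Total exposure: 7 weeks.
Conjugate update: add total count to the shape and total exposure to the rate, giving Gamma(66, 24).
Predictive mean over a 2-week window = T·E[λ|data] = 2·66/24 = 11/2.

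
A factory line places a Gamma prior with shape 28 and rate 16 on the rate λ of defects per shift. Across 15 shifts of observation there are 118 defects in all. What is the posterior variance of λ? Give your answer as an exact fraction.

Total count 118 over total exposure 15 shifts.
The Gamma prior is conjugate for the Poisson rate, so λ | data ~ Gamma(28+118, 16+15) = Gamma(146, 31).
Posterior variance = α'/β'² = 146/961.

146/961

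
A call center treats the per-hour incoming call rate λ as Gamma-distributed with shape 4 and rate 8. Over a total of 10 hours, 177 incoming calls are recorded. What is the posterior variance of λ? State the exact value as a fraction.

Total count 177 over total exposure 10 hours.
Gamma(α, β) with Poisson data over total exposure Σt gives posterior Gamma(α+Σx, β+Σt) = Gamma(181, 18).
Posterior variance = α'/β'² = 181/324.

181/324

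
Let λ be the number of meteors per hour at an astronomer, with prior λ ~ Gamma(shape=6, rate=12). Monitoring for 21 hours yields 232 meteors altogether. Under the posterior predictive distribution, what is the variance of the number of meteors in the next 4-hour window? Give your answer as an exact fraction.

Total count 232 over total exposure 21 hours.
Conjugate update: add total count to the shape and total exposure to the rate, giving Gamma(238, 33).
The posterior predictive for a window of length T is Negative Binomial with variance T·α'·(β'+T)/β'² = 4·238·37/1089 = 35224/1089.

35224/1089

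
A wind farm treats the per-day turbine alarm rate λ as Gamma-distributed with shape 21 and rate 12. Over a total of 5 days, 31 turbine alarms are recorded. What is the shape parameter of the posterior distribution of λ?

Total count 31 over total exposure 5 days.
By Gamma–Poisson conjugacy, the posterior is Gamma(α + Σx, β + Σt) = Gamma(21 + 31, 12 + 5) = Gamma(52, 17).

52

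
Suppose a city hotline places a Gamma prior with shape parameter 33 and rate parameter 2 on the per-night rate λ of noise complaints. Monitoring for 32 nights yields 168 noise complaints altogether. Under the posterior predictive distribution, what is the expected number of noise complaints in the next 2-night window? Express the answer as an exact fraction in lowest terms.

Total count 168 over total exposure 32 nights.
By Gamma–Poisson conjugacy, the posterior is Gamma(α + Σx, β + Σt) = Gamma(33 + 168, 2 + 32) = Gamma(201, 34).
Predictive mean over a 2-night window = T·E[λ|data] = 2·201/34 = 201/17.

201/17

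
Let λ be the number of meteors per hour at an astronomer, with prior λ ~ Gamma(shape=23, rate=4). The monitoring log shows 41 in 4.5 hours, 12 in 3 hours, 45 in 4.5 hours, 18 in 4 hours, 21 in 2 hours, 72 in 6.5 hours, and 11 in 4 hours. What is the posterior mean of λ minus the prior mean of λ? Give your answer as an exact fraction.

449/260

Total count: 41 + 12 + 45 + 18 + 21 + 72 + 11 = 220.
Total exposure: 4.5 + 3 + 4.5 + 4 + 2 + 6.5 + 4 = 28.5 hours.
Gamma(α, β) with Poisson data over total exposure Σt gives posterior Gamma(α+Σx, β+Σt) = Gamma(243, 65/2).
Posterior mean = 243/(65/2) = 486/65; prior mean = 23/4 = 23/4. Difference = 486/65 − 23/4 = 449/260.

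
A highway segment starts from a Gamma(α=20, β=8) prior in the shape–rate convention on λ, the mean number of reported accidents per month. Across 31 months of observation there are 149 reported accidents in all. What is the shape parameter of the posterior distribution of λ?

169

Total count 149 over total exposure 31 months.
Posterior: α' = 20 + 149 = 169, β' = 8 + 31 = 39.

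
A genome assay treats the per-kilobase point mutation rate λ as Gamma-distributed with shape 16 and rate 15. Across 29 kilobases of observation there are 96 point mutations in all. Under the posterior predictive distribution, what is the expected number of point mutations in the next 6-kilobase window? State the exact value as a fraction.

168/11

Total count 96 over total exposure 29 kilobases.
Conjugate update: add total count to the shape and total exposure to the rate, giving Gamma(112, 44).
Predictive mean over a 6-kilobase window = T·E[λ|data] = 6·112/44 = 168/11.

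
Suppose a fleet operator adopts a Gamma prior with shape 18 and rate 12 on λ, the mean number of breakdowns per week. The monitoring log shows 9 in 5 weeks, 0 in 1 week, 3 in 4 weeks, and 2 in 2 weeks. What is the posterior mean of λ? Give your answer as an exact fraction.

4/3

Total count: 9 + 0 + 3 + 2 = 14.
Total exposure: 5 + 1 + 4 + 2 = 12 weeks.
Gamma(α, β) with Poisson data over total exposure Σt gives posterior Gamma(α+Σx, β+Σt) = Gamma(32, 24).
Posterior mean = α'/β' = 32/24 = 4/3.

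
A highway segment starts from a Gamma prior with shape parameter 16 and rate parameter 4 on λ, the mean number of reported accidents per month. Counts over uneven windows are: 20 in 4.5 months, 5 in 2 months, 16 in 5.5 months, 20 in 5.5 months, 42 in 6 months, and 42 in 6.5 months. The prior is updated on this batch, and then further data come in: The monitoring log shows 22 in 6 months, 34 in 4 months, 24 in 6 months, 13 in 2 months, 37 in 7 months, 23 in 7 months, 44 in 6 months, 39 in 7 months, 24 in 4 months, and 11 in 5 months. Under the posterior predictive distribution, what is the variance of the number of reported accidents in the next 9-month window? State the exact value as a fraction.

Total count: 20 + 5 + 16 + 20 + 42 + 42 = 145.
Total exposure: 4.5 + 2 + 5.5 + 5.5 + 6 + 6.5 = 30 months.
After the first batch: Gamma(16 + 145, 4 + 30) = Gamma(161, 34).
Total count: 22 + 34 + 24 + 13 + 37 + 23 + 44 + 39 + 24 + 11 = 271.
Total exposure: 6 + 4 + 6 + 2 + 7 + 7 + 6 + 7 + 4 + 5 = 54 months.
After the second batch: Gamma(161 + 271, 34 + 54) = Gamma(432, 88).
The posterior predictive for a window of length T is Negative Binomial with variance T·α'·(β'+T)/β'² = 9·432·97/7744 = 23571/484.

23571/484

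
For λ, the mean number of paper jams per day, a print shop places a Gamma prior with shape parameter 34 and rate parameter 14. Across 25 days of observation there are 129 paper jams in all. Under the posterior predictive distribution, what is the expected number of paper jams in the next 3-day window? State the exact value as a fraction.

Total count 129 over total exposure 25 days.
Gamma(α, β) with Poisson data over total exposure Σt gives posterior Gamma(α+Σx, β+Σt) = Gamma(163, 39).
Predictive mean over a 3-day window = T·E[λ|data] = 3·163/39 = 163/13.

163/13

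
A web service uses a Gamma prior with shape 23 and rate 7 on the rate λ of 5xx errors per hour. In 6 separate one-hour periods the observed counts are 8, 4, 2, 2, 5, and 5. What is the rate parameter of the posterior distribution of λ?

13

Total count: 8 + 4 + 2 + 2 + 5 + 5 = 26.
Total exposure: 6 hours.
Gamma(α, β) with Poisson data over total exposure Σt gives posterior Gamma(α+Σx, β+Σt) = Gamma(49, 13).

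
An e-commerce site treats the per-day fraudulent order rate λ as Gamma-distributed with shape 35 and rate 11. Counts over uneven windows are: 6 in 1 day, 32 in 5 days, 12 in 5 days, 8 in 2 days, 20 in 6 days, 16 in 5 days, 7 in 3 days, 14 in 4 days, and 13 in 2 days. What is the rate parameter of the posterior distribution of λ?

Total count: 6 + 32 + 12 + 8 + 20 + 16 + 7 + 14 + 13 = 128.
Total exposure: 1 + 5 + 5 + 2 + 6 + 5 + 3 + 4 + 2 = 33 days.
The Gamma prior is conjugate for the Poisson rate, so λ | data ~ Gamma(35+128, 11+33) = Gamma(163, 44).

44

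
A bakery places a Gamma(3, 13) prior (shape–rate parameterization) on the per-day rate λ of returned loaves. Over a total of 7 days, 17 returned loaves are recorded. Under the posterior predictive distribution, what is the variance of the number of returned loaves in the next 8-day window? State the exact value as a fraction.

Total count 17 over total exposure 7 days.
The Gamma prior is conjugate for the Poisson rate, so λ | data ~ Gamma(3+17, 13+7) = Gamma(20, 20).
The posterior predictive for a window of length T is Negative Binomial with variance T·α'·(β'+T)/β'² = 8·20·28/400 = 56/5.

56/5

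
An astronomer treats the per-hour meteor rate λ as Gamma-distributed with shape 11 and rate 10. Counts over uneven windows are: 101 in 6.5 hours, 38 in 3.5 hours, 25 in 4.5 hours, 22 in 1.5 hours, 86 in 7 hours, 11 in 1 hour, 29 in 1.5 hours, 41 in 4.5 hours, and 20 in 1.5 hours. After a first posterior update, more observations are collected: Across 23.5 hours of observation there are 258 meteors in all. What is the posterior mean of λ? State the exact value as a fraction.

642/65

Total count: 101 + 38 + 25 + 22 + 86 + 11 + 29 + 41 + 20 = 373.
Total exposure: 6.5 + 3.5 + 4.5 + 1.5 + 7 + 1 + 1.5 + 4.5 + 1.5 = 31.5 hours.
After the first batch: Gamma(11 + 373, 10 + 31.5) = Gamma(384, 83/2).
Total count 258 over total exposure 23.5 hours.
After the second batch: Gamma(384 + 258, 83/2 + 23.5) = Gamma(642, 65).
Posterior mean = α'/β' = 642/65.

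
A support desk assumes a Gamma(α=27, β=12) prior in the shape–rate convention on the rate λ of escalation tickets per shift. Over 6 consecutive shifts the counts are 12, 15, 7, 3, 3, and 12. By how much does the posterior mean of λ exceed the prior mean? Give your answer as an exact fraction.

Total count: 12 + 15 + 7 + 3 + 3 + 12 = 52.
Total exposure: 6 shifts.
The Gamma prior is conjugate for the Poisson rate, so λ | data ~ Gamma(27+52, 12+6) = Gamma(79, 18).
Posterior mean = 79/18 = 79/18; prior mean = 27/12 = 9/4. Difference = 79/18 − 9/4 = 77/36.

77/36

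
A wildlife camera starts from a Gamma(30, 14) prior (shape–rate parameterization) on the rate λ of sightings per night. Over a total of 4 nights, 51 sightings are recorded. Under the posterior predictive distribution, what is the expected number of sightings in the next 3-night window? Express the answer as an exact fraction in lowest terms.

27/2

Total count 51 over total exposure 4 nights.
The Gamma prior is conjugate for the Poisson rate, so λ | data ~ Gamma(30+51, 14+4) = Gamma(81, 18).
Predictive mean over a 3-night window = T·E[λ|data] = 3·81/18 = 27/2.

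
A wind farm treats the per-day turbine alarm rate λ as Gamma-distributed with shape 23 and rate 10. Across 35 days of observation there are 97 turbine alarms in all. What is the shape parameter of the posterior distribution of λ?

Total count 97 over total exposure 35 days.
The Gamma prior is conjugate for the Poisson rate, so λ | data ~ Gamma(23+97, 10+35) = Gamma(120, 45).

120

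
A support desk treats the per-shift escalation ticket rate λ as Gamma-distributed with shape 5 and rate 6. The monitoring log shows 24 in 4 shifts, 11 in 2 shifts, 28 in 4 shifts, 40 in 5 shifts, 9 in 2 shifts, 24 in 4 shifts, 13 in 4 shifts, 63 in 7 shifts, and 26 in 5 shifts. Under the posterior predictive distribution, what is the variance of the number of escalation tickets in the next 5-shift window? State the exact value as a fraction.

Total count: 24 + 11 + 28 + 40 + 9 + 24 + 13 + 63 + 26 = 238.
Total exposure: 4 + 2 + 4 + 5 + 2 + 4 + 4 + 7 + 5 = 37 shifts.
By Gamma–Poisson conjugacy, the posterior is Gamma(α + Σx, β + Σt) = Gamma(5 + 238, 6 + 37) = Gamma(243, 43).
The posterior predictive for a window of length T is Negative Binomial with variance T·α'·(β'+T)/β'² = 5·243·48/1849 = 58320/1849.

58320/1849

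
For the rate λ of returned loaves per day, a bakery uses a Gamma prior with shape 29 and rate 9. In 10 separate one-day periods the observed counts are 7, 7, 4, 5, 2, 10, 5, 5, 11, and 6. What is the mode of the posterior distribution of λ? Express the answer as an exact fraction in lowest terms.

90/19

Total count: 7 + 7 + 4 + 5 + 2 + 10 + 5 + 5 + 11 + 6 = 62.
Total exposure: 10 days.
Conjugate update: add total count to the shape and total exposure to the rate, giving Gamma(91, 19).
Posterior mode = (α'−1)/β' = 90/19.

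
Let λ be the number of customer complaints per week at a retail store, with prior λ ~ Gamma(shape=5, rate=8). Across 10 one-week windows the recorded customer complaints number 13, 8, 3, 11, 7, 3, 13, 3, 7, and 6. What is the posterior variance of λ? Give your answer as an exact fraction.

79/324

Total count: 13 + 8 + 3 + 11 + 7 + 3 + 13 + 3 + 7 + 6 = 74.
Total exposure: 10 weeks.
Gamma(α, β) with Poisson data over total exposure Σt gives posterior Gamma(α+Σx, β+Σt) = Gamma(79, 18).
Posterior variance = α'/β'² = 79/324.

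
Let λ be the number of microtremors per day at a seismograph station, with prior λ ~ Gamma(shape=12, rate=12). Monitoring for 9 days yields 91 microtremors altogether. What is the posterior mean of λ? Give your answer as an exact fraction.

103/21

Total count 91 over total exposure 9 days.
Conjugate update: add total count to the shape and total exposure to the rate, giving Gamma(103, 21).
Posterior mean = α'/β' = 103/21.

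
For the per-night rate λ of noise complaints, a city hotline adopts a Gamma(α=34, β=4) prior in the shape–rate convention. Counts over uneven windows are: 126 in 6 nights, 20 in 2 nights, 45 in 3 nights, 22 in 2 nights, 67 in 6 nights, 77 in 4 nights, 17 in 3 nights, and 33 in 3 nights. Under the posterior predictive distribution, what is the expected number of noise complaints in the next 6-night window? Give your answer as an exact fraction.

882/11

Total count: 126 + 20 + 45 + 22 + 67 + 77 + 17 + 33 = 407.
Total exposure: 6 + 2 + 3 + 2 + 6 + 4 + 3 + 3 = 29 nights.
The Gamma prior is conjugate for the Poisson rate, so λ | data ~ Gamma(34+407, 4+29) = Gamma(441, 33).
Predictive mean over a 6-night window = T·E[λ|data] = 6·441/33 = 882/11.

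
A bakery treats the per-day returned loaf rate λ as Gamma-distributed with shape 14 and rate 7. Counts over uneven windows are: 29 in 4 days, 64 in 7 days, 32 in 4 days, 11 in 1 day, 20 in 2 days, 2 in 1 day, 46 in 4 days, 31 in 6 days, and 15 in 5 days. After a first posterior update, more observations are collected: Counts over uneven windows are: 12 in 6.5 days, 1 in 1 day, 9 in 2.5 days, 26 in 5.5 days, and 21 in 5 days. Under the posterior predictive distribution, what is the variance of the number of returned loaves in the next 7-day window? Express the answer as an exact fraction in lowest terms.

70966/1681

Total count: 29 + 64 + 32 + 11 + 20 + 2 + 46 + 31 + 15 = 250.
Total exposure: 4 + 7 + 4 + 1 + 2 + 1 + 4 + 6 + 5 = 34 days.
After the first batch: Gamma(14 + 250, 7 + 34) = Gamma(264, 41).
Total count: 12 + 1 + 9 + 26 + 21 = 69.
Total exposure: 6.5 + 1 + 2.5 + 5.5 + 5 = 20.5 days.
After the second batch: Gamma(264 + 69, 41 + 20.5) = Gamma(333, 123/2).
The posterior predictive for a window of length T is Negative Binomial with variance T·α'·(β'+T)/β'² = 7·333·(137/2)/(15129/4) = 70966/1681.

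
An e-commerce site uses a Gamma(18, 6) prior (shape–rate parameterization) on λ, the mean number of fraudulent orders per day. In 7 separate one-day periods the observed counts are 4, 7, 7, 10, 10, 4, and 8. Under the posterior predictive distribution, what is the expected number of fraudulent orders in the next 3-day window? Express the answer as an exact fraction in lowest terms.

Total count: 4 + 7 + 7 + 10 + 10 + 4 + 8 = 50.
Total exposure: 7 days.
Conjugate update: add total count to the shape and total exposure to the rate, giving Gamma(68, 13).
Predictive mean over a 3-day window = T·E[λ|data] = 3·68/13 = 204/13.

204/13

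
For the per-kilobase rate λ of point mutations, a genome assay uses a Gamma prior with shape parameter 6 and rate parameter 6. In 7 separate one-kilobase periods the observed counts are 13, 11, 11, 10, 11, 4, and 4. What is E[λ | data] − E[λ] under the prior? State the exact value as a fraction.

Total count: 13 + 11 + 11 + 10 + 11 + 4 + 4 = 64.
Total exposure: 7 kilobases.
By Gamma–Poisson conjugacy, the posterior is Gamma(α + Σx, β + Σt) = Gamma(6 + 64, 6 + 7) = Gamma(70, 13).
Posterior mean = 70/13 = 70/13; prior mean = 6/6 = 1. Difference = 70/13 − 1 = 57/13.

57/13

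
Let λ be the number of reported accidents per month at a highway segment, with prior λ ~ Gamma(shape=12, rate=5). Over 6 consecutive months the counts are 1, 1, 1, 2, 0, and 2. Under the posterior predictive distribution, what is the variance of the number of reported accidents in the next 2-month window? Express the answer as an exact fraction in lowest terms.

494/121

Total count: 1 + 1 + 1 + 2 + 0 + 2 = 7.
Total exposure: 6 months.
The Gamma prior is conjugate for the Poisson rate, so λ | data ~ Gamma(12+7, 5+6) = Gamma(19, 11).
The posterior predictive for a window of length T is Negative Binomial with variance T·α'·(β'+T)/β'² = 2·19·13/121 = 494/121.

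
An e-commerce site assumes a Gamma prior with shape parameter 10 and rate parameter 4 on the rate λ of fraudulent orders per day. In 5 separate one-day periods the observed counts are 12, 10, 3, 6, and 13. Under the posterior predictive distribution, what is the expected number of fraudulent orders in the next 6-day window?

Total count: 12 + 10 + 3 + 6 + 13 = 44.
Total exposure: 5 days.
Gamma(α, β) with Poisson data over total exposure Σt gives posterior Gamma(α+Σx, β+Σt) = Gamma(54, 9).
Predictive mean over a 6-day window = T·E[λ|data] = 6·54/9 = 36.

36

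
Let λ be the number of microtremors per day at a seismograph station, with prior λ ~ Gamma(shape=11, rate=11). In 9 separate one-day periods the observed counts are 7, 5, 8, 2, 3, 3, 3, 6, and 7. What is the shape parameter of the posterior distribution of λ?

Total count: 7 + 5 + 8 + 2 + 3 + 3 + 3 + 6 + 7 = 44.
Total exposure: 9 days.
Gamma(α, β) with Poisson data over total exposure Σt gives posterior Gamma(α+Σx, β+Σt) = Gamma(55, 20).

55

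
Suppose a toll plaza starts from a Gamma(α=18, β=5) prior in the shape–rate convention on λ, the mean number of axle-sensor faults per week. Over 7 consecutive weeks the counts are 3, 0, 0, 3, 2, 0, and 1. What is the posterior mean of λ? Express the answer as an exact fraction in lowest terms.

9/4

Total count: 3 + 0 + 0 + 3 + 2 + 0 + 1 = 9.
Total exposure: 7 weeks.
By Gamma–Poisson conjugacy, the posterior is Gamma(α + Σx, β + Σt) = Gamma(18 + 9, 5 + 7) = Gamma(27, 12).
Posterior mean = α'/β' = 27/12 = 9/4.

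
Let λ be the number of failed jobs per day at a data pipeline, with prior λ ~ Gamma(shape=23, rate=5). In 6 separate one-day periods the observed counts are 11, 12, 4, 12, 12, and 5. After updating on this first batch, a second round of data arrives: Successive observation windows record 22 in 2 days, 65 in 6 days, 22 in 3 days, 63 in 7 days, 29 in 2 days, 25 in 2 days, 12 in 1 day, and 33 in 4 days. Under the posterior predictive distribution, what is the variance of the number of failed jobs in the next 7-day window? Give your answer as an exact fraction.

55125/722

Total count: 11 + 12 + 4 + 12 + 12 + 5 = 56.
Total exposure: 6 days.
After the first batch: Gamma(23 + 56, 5 + 6) = Gamma(79, 11).
Total count: 22 + 65 + 22 + 63 + 29 + 25 + 12 + 33 = 271.
Total exposure: 2 + 6 + 3 + 7 + 2 + 2 + 1 + 4 = 27 days.
After the second batch: Gamma(79 + 271, 11 + 27) = Gamma(350, 38).
The posterior predictive for a window of length T is Negative Binomial with variance T·α'·(β'+T)/β'² = 7·350·45/1444 = 55125/722.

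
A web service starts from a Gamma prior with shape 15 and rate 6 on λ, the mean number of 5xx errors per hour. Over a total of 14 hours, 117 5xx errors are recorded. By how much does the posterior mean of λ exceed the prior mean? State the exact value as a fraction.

41/10

Total count 117 over total exposure 14 hours.
The Gamma prior is conjugate for the Poisson rate, so λ | data ~ Gamma(15+117, 6+14) = Gamma(132, 20).
Posterior mean = 132/20 = 33/5; prior mean = 15/6 = 5/2. Difference = 33/5 − 5/2 = 41/10.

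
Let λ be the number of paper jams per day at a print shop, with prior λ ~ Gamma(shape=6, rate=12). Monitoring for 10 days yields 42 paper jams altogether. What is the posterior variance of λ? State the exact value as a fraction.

12/121

Total count 42 over total exposure 10 days.
The Gamma prior is conjugate for the Poisson rate, so λ | data ~ Gamma(6+42, 12+10) = Gamma(48, 22).
Posterior variance = α'/β'² = 48/484 = 12/121.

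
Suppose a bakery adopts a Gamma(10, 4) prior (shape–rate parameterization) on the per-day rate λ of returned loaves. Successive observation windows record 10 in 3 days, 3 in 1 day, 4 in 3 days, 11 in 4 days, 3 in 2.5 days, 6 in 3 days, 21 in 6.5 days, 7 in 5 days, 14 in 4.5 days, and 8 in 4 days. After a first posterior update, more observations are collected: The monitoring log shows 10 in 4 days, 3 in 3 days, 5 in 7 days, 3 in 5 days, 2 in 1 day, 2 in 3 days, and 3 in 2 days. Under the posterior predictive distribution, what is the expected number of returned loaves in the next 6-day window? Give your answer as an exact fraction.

Total count: 10 + 3 + 4 + 11 + 3 + 6 + 21 + 7 + 14 + 8 = 87.
Total exposure: 3 + 1 + 3 + 4 + 2.5 + 3 + 6.5 + 5 + 4.5 + 4 = 36.5 days.
After the first batch: Gamma(10 + 87, 4 + 36.5) = Gamma(97, 81/2).
Total count: 10 + 3 + 5 + 3 + 2 + 2 + 3 = 28.
Total exposure: 4 + 3 + 7 + 5 + 1 + 3 + 2 = 25 days.
After the second batch: Gamma(97 + 28, 81/2 + 25) = Gamma(125, 131/2).
Predictive mean over a 6-day window = T·E[λ|data] = 6·125/(131/2) = 1500/131.

1500/131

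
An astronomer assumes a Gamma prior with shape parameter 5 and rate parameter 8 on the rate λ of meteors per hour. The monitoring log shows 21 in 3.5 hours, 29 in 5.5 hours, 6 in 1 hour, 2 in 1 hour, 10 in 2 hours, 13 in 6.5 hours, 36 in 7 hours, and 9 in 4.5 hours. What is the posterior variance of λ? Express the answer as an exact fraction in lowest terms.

131/1521

Total count: 21 + 29 + 6 + 2 + 10 + 13 + 36 + 9 = 126.
Total exposure: 3.5 + 5.5 + 1 + 1 + 2 + 6.5 + 7 + 4.5 = 31 hours.
Posterior: α' = 5 + 126 = 131, β' = 8 + 31 = 39.
Posterior variance = α'/β'² = 131/1521.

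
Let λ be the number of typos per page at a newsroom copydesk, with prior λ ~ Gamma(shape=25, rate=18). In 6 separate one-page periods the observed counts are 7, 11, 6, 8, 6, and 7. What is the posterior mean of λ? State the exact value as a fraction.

35/12

Total count: 7 + 11 + 6 + 8 + 6 + 7 = 45.
Total exposure: 6 pages.
Posterior: α' = 25 + 45 = 70, β' = 18 + 6 = 24.
Posterior mean = α'/β' = 70/24 = 35/12.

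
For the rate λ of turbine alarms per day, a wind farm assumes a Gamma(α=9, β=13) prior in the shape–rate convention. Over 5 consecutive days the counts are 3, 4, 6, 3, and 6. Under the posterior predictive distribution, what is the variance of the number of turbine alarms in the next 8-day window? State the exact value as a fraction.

Total count: 3 + 4 + 6 + 3 + 6 = 22.
Total exposure: 5 days.
Posterior: α' = 9 + 22 = 31, β' = 13 + 5 = 18.
The posterior predictive for a window of length T is Negative Binomial with variance T·α'·(β'+T)/β'² = 8·31·26/324 = 1612/81.

1612/81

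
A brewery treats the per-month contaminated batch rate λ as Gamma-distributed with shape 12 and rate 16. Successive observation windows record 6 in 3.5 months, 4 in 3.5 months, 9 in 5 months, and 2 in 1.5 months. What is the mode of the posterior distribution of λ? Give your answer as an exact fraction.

Total count: 6 + 4 + 9 + 2 = 21.
Total exposure: 3.5 + 3.5 + 5 + 1.5 = 13.5 months.
Posterior: α' = 12 + 21 = 33, β' = 16 + 13.5 = 59/2.
Posterior mode = (α'−1)/β' = 32/(59/2) = 64/59.

64/59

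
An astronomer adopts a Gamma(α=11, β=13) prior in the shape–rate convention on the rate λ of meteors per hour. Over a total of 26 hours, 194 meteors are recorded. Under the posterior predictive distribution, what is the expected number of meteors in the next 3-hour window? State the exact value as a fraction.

Total count 194 over total exposure 26 hours.
By Gamma–Poisson conjugacy, the posterior is Gamma(α + Σx, β + Σt) = Gamma(11 + 194, 13 + 26) = Gamma(205, 39).
Predictive mean over a 3-hour window = T·E[λ|data] = 3·205/39 = 205/13.

205/13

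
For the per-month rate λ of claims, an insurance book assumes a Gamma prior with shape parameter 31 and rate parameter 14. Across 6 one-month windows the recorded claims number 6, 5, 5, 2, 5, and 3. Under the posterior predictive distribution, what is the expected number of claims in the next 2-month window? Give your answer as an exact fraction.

57/10

Total count: 6 + 5 + 5 + 2 + 5 + 3 = 26.
Total exposure: 6 months.
Posterior: α' = 31 + 26 = 57, β' = 14 + 6 = 20.
Predictive mean over a 2-month window = T·E[λ|data] = 2·57/20 = 57/10.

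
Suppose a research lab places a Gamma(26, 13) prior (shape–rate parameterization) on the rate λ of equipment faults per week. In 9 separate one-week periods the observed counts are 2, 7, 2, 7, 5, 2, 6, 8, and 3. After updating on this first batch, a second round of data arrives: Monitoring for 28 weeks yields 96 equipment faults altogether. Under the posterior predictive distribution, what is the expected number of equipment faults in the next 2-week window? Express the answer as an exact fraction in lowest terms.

Total count: 2 + 7 + 2 + 7 + 5 + 2 + 6 + 8 + 3 = 42.
Total exposure: 9 weeks.
After the first batch: Gamma(26 + 42, 13 + 9) = Gamma(68, 22).
Total count 96 over total exposure 28 weeks.
After the second batch: Gamma(68 + 96, 22 + 28) = Gamma(164, 50).
Predictive mean over a 2-week window = T·E[λ|data] = 2·164/50 = 164/25.

164/25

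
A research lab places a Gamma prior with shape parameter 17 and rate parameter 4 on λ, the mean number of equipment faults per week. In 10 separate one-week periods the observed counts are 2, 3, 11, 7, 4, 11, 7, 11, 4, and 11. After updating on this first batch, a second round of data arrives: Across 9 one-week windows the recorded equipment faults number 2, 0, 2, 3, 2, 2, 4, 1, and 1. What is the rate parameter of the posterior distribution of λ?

Total count: 2 + 3 + 11 + 7 + 4 + 11 + 7 + 11 + 4 + 11 = 71.
Total exposure: 10 weeks.
After the first batch: Gamma(17 + 71, 4 + 10) = Gamma(88, 14).
Total count: 2 + 0 + 2 + 3 + 2 + 2 + 4 + 1 + 1 = 17.
Total exposure: 9 weeks.
After the second batch: Gamma(88 + 17, 14 + 9) = Gamma(105, 23).

23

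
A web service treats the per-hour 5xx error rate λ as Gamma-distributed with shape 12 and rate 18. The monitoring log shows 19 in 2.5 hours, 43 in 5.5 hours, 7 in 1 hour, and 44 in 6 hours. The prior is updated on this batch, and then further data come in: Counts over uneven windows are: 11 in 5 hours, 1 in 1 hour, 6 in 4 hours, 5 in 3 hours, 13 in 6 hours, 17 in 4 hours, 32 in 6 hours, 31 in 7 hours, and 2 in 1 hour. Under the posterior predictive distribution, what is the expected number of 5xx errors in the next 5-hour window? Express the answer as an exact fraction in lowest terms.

243/14

Total count: 19 + 43 + 7 + 44 = 113.
Total exposure: 2.5 + 5.5 + 1 + 6 = 15 hours.
After the first batch: Gamma(12 + 113, 18 + 15) = Gamma(125, 33).
Total count: 11 + 1 + 6 + 5 + 13 + 17 + 32 + 31 + 2 = 118.
Total exposure: 5 + 1 + 4 + 3 + 6 + 4 + 6 + 7 + 1 = 37 hours.
After the second batch: Gamma(125 + 118, 33 + 37) = Gamma(243, 70).
Predictive mean over a 5-hour window = T·E[λ|data] = 5·243/70 = 243/14.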